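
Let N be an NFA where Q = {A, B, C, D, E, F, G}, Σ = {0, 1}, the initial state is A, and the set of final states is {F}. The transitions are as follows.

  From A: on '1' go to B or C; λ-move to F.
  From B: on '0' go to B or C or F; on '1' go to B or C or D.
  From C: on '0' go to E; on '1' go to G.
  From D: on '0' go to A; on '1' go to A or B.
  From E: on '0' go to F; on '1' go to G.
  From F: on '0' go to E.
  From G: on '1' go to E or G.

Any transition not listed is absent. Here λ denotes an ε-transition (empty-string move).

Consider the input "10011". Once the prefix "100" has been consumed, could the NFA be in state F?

Start: ε-closure({A}) = {A, F}.
Read '1': {A, F} → {B, C}.
Read '0': {B, C} → {B, C, E, F}.
Read '0': {B, C, E, F} → {B, C, E, F}.
State F is in {B, C, E, F}.

Yes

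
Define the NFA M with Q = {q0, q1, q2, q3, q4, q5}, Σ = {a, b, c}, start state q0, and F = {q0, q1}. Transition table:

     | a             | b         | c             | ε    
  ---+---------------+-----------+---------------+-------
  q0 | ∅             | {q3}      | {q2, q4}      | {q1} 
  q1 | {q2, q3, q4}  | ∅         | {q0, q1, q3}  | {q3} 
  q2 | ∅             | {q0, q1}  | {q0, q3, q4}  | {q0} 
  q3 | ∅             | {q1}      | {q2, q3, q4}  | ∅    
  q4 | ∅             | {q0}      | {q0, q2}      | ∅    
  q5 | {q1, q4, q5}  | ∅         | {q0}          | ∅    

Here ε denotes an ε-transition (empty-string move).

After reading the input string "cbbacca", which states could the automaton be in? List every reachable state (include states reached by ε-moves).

Start: ε-closure({q0}) = {q0, q1, q3}.
Read 'c': {q0, q1, q3} → {q0, q1, q2, q3, q4}.
Read 'b': {q0, q1, q2, q3, q4} → {q0, q1, q3}.
Read 'b': {q0, q1, q3} → {q1, q3}.
Read 'a': {q1, q3} → {q0, q1, q2, q3, q4}.
Read 'c': {q0, q1, q2, q3, q4} → {q0, q1, q2, q3, q4}.
Read 'c': {q0, q1, q2, q3, q4} → {q0, q1, q2, q3, q4}.
Read 'a': {q0, q1, q2, q3, q4} → {q0, q1, q2, q3, q4}.

{q0, q1, q2, q3, q4}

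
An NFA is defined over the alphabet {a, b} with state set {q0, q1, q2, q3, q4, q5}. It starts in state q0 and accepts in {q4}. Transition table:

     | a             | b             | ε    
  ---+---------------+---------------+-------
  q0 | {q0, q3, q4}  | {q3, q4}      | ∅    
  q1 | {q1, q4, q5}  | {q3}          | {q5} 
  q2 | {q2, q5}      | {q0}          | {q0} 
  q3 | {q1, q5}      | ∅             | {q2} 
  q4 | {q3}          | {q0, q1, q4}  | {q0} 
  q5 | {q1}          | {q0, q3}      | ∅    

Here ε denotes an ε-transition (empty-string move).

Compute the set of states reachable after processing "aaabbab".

Start in {q0}.
Read 'a': {q0} → {q0, q2, q3, q4}.
Read 'a': {q0, q2, q3, q4} → {q0, q1, q2, q3, q4, q5}.
Read 'a': {q0, q1, q2, q3, q4, q5} → {q0, q1, q2, q3, q4, q5}.
Read 'b': {q0, q1, q2, q3, q4, q5} → {q0, q1, q2, q3, q4, q5}.
Read 'b': {q0, q1, q2, q3, q4, q5} → {q0, q1, q2, q3, q4, q5}.
Read 'a': {q0, q1, q2, q3, q4, q5} → {q0, q1, q2, q3, q4, q5}.
Read 'b': {q0, q1, q2, q3, q4, q5} → {q0, q1, q2, q3, q4, q5}.

{q0, q1, q2, q3, q4, q5}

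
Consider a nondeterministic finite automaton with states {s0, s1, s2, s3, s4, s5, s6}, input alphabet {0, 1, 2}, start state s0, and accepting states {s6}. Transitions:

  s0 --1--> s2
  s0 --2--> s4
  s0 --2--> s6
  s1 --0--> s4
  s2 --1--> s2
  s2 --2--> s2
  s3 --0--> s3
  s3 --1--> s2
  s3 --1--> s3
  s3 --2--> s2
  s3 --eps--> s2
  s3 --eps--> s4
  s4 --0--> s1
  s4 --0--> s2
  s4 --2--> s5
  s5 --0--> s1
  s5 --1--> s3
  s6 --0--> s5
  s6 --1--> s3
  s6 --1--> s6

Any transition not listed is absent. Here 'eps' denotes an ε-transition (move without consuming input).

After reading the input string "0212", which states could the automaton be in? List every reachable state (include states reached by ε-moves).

Start in {s0}.
Read '0': s0→∅; now ∅.
The set is empty and remains empty for the remaining 3 symbols.

∅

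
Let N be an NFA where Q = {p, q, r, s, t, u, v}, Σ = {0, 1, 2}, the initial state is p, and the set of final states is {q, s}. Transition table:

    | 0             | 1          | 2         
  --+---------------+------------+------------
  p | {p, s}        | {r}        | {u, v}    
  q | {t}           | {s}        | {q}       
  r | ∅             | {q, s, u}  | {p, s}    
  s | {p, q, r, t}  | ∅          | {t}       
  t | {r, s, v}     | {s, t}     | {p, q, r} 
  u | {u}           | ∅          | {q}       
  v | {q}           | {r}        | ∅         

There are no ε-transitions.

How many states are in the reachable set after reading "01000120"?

Start in {p}.
Read '0': {p} → {p, s}.
Read '1': {p, s} → {r}.
Read '0': {r} → ∅.
The set is empty and remains empty for the remaining 5 symbols.
That set has 0 states.

0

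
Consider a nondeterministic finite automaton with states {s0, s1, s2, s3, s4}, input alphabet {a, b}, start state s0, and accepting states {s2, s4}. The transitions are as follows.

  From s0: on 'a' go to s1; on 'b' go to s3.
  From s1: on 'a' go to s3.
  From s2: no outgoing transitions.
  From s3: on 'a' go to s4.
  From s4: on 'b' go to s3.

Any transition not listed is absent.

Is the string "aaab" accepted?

No

Start in {s0}.
Read 'a': {s0} → {s1}.
Read 'a': {s1} → {s3}.
Read 'a': {s3} → {s4}.
Read 'b': {s4} → {s3}.
The final set {s3} contains no accepting state.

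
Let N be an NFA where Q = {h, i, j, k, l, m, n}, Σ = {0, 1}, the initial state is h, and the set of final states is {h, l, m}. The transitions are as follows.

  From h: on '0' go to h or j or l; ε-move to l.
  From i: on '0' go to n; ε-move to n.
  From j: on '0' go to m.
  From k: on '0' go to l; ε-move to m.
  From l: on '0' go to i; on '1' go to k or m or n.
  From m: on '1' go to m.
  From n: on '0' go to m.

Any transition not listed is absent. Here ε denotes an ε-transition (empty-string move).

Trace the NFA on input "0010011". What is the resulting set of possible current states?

Start: ε-closure({h}) = {h, l}.
Read '0': h→{h, j, l}, l→{i}; union {h, i, j, l}; ε-closure = {h, i, j, l, n}.
Read '0': h→{h, j, l}, i→{n}, j→{m}, l→{i}, n→{m}; now {h, i, j, l, m, n}.
Read '1': h→∅, i→∅, j→∅, l→{k, m, n}, m→{m}, n→∅; now {k, m, n}.
Read '0': k→{l}, m→∅, n→{m}; now {l, m}.
Read '0': l→{i}, m→∅; union {i}; ε-closure = {i, n}.
Read '1': i→∅, n→∅; now ∅.
The set is empty and remains empty for the remaining 1 symbol.

∅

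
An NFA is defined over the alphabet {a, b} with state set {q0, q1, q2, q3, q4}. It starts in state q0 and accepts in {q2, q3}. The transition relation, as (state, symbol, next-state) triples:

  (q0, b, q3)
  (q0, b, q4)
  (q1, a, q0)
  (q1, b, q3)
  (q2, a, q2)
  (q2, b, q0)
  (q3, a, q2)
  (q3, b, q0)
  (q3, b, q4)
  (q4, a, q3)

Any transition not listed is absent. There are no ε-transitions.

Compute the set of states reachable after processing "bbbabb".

Start in {q0}.
Read 'b': {q0} → {q3, q4}.
Read 'b': {q3, q4} → {q0, q4}.
Read 'b': {q0, q4} → {q3, q4}.
Read 'a': {q3, q4} → {q2, q3}.
Read 'b': {q2, q3} → {q0, q4}.
Read 'b': {q0, q4} → {q3, q4}.

{q3, q4}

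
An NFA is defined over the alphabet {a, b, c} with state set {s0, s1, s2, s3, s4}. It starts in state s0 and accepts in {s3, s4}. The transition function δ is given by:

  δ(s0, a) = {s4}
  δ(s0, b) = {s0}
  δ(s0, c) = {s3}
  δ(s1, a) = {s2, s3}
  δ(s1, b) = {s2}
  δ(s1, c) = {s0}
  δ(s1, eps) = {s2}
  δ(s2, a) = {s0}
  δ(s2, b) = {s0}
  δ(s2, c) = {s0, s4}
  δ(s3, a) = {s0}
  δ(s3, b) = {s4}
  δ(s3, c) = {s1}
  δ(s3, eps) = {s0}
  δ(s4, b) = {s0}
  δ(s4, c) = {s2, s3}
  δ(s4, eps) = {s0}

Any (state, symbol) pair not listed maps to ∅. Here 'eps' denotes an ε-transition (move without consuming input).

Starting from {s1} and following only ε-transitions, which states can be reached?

Begin with {s1}.
ε-move s1 → s2; add s2.

{s1, s2}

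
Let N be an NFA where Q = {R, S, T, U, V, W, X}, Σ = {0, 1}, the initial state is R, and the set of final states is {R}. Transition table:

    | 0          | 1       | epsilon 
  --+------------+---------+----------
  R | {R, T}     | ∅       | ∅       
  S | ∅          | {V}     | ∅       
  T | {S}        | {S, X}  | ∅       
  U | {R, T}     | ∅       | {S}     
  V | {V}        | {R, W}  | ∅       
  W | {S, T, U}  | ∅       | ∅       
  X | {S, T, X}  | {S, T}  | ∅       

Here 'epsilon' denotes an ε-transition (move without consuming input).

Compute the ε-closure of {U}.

Begin with {U}.
ε-move U → S; add S.

{S, U}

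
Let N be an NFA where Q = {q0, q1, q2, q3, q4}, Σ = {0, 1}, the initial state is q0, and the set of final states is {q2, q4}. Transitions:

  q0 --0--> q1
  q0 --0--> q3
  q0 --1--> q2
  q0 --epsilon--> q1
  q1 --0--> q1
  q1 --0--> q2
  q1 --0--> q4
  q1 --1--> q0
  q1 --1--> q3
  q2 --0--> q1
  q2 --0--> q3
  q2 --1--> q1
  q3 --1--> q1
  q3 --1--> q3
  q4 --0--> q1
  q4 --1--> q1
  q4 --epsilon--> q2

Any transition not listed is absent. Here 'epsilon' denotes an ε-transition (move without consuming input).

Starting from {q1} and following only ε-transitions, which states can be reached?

{q1}

Begin with {q1}.
No ε-moves leave this set, so the closure equals the set itself.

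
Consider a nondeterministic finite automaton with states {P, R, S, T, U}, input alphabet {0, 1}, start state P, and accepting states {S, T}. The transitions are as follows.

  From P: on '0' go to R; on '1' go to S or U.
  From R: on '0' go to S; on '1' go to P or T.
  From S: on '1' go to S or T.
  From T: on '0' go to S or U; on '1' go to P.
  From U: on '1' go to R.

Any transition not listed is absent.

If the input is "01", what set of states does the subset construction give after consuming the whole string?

Start in {P}.
Read '0': {P} → {R}.
Read '1': {R} → {P, T}.

{P, T}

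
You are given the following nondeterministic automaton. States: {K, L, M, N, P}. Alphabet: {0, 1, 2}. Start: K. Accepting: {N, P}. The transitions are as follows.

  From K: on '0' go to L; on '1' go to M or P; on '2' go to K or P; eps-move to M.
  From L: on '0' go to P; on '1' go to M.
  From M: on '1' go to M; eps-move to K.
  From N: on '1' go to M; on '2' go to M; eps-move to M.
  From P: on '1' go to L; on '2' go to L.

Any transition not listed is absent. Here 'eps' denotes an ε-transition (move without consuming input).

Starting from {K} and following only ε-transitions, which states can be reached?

{K, M}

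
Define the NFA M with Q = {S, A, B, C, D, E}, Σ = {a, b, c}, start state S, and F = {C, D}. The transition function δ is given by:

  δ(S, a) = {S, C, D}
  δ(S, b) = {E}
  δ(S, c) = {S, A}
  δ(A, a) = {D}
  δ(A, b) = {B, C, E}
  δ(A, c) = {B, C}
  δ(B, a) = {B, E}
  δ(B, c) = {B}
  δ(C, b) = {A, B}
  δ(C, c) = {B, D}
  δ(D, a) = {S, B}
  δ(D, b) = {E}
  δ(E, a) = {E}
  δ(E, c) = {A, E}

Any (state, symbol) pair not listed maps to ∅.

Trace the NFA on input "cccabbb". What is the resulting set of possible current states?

{A, B}

Start in {S}.
Read 'c': {S} → {S, A}.
Read 'c': {S, A} → {S, A, B, C}.
Read 'c': {S, A, B, C} → {S, A, B, C, D}.
Read 'a': {S, A, B, C, D} → {S, B, C, D, E}.
Read 'b': {S, B, C, D, E} → {A, B, E}.
Read 'b': {A, B, E} → {B, C, E}.
Read 'b': {B, C, E} → {A, B}.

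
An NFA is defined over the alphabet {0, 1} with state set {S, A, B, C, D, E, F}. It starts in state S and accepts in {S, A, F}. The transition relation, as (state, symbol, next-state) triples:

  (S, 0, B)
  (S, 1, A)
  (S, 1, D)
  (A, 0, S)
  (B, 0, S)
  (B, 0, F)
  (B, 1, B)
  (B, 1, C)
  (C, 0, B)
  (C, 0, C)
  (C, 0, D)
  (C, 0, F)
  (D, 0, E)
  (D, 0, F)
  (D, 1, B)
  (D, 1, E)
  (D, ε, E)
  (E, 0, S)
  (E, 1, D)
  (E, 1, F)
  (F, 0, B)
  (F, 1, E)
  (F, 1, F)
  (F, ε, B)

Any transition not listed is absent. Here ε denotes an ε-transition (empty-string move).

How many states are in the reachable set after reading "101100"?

6

Start in {S}.
Read '1': {S} → {A, D, E}.
Read '0': {A, D, E} → {S, B, E, F}.
Read '1': {S, B, E, F} → {A, B, C, D, E, F}.
Read '1': {A, B, C, D, E, F} → {B, C, D, E, F}.
Read '0': {B, C, D, E, F} → {S, B, C, D, E, F}.
Read '0': {S, B, C, D, E, F} → {S, B, C, D, E, F}.
That set has 6 states.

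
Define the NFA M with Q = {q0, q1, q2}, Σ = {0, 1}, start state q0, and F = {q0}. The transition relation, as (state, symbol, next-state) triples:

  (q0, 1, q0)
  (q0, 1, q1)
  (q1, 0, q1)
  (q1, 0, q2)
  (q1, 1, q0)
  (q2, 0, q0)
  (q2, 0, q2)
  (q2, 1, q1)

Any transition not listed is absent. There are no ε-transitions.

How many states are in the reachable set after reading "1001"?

2

Start in {q0}.
Read '1': {q0} → {q0, q1}.
Read '0': {q0, q1} → {q1, q2}.
Read '0': {q1, q2} → {q0, q1, q2}.
Read '1': {q0, q1, q2} → {q0, q1}.
That set has 2 states.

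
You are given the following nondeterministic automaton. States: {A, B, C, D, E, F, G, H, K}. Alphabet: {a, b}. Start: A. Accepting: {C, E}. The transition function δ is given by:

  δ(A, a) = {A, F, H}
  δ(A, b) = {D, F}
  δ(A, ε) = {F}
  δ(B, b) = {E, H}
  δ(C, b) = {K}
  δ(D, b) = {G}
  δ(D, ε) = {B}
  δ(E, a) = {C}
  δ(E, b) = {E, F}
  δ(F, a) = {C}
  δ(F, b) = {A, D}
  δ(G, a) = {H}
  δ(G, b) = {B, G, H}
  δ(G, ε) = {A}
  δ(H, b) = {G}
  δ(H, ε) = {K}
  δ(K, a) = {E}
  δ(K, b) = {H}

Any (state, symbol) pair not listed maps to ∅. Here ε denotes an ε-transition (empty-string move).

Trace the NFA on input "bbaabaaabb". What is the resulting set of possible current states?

{A, B, D, E, F, G, H, K}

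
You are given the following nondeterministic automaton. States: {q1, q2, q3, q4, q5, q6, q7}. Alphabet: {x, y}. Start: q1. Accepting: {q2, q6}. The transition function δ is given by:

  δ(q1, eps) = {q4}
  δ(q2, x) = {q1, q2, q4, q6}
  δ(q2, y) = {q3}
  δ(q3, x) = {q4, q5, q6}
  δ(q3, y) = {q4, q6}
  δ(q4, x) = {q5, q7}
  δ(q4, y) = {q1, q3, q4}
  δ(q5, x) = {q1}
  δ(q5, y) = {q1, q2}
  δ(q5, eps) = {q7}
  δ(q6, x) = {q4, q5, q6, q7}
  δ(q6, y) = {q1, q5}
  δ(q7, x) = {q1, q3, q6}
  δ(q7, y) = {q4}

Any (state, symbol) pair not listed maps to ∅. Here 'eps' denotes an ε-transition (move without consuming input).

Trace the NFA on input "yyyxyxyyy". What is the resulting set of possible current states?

Start: ε-closure({q1}) = {q1, q4}.
Read 'y': {q1, q4} → {q1, q3, q4}.
Read 'y': {q1, q3, q4} → {q1, q3, q4, q6}.
Read 'y': {q1, q3, q4, q6} → {q1, q3, q4, q5, q6, q7}.
Read 'x': {q1, q3, q4, q5, q6, q7} → {q1, q3, q4, q5, q6, q7}.
Read 'y': {q1, q3, q4, q5, q6, q7} → {q1, q2, q3, q4, q5, q6, q7}.
Read 'x': {q1, q2, q3, q4, q5, q6, q7} → {q1, q2, q3, q4, q5, q6, q7}.
Read 'y': {q1, q2, q3, q4, q5, q6, q7} → {q1, q2, q3, q4, q5, q6, q7}.
Read 'y': {q1, q2, q3, q4, q5, q6, q7} → {q1, q2, q3, q4, q5, q6, q7}.
Read 'y': {q1, q2, q3, q4, q5, q6, q7} → {q1, q2, q3, q4, q5, q6, q7}.

{q1, q2, q3, q4, q5, q6, q7}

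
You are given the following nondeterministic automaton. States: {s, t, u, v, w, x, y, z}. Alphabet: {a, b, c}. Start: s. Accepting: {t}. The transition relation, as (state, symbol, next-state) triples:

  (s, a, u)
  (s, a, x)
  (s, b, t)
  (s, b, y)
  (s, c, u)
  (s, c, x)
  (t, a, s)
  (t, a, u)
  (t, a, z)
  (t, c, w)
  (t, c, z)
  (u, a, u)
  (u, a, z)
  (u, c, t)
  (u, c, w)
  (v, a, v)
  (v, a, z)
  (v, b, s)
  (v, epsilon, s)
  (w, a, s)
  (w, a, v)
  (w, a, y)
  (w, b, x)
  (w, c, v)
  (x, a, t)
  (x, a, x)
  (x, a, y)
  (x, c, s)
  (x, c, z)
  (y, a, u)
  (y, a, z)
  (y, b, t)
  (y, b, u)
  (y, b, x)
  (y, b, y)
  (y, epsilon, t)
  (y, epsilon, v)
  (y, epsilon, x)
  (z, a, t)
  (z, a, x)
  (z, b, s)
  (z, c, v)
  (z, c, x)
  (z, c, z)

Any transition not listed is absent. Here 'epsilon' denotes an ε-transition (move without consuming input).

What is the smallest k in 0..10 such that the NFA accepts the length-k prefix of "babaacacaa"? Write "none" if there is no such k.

1

Start in {s}.
Read 'b': s→{t, y}; union {t, y}; ε-closure = {s, t, v, x, y}.
None of the earlier sets intersect F, but {s, t, v, x, y} does.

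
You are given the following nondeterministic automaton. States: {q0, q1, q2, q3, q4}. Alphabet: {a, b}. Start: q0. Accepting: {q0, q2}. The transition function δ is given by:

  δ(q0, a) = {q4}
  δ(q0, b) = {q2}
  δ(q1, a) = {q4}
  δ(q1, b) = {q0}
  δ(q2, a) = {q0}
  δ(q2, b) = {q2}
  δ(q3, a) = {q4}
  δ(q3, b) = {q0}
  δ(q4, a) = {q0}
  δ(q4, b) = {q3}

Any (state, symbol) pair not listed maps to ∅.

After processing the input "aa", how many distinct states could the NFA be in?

1

Start in {q0}.
Read 'a': {q0} → {q4}.
Read 'a': {q4} → {q0}.
That set has 1 state.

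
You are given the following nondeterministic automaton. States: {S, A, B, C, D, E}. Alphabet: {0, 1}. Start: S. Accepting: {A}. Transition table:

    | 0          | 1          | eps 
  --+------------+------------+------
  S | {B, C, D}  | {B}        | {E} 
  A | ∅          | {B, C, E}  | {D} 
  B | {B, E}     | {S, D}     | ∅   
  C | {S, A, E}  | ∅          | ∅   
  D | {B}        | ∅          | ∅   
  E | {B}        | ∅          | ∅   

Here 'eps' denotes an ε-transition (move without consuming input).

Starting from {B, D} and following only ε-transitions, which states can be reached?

{B, D}

Begin with {B, D}.
No ε-moves leave this set, so the closure equals the set itself.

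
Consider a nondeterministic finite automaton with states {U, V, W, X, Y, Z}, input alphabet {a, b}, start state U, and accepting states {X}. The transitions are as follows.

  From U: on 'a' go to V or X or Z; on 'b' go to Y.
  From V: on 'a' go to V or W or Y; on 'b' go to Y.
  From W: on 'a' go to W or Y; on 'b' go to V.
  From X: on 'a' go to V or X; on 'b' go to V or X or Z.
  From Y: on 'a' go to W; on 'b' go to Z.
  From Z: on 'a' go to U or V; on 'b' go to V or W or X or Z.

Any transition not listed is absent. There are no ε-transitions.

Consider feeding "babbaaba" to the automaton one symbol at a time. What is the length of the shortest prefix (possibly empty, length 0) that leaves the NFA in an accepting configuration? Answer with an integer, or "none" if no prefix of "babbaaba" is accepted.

Start in {U}.
Read 'b': U→{Y}; now {Y}.
Read 'a': Y→{W}; now {W}.
Read 'b': W→{V}; now {V}.
Read 'b': V→{Y}; now {Y}.
Read 'a': Y→{W}; now {W}.
Read 'a': W→{W, Y}; now {W, Y}.
Read 'b': W→{V}, Y→{Z}; now {V, Z}.
Read 'a': V→{V, W, Y}, Z→{U, V}; now {U, V, W, Y}.
No reachable set along the way intersects F.

none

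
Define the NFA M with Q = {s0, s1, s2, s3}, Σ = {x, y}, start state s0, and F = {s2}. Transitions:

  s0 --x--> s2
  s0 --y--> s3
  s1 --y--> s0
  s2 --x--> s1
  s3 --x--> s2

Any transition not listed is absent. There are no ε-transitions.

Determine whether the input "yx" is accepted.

Yes

Start in {s0}.
Read 'y': s0→{s3}; now {s3}.
Read 'x': s3→{s2}; now {s2}.
The final set {s2} contains the accepting state s2.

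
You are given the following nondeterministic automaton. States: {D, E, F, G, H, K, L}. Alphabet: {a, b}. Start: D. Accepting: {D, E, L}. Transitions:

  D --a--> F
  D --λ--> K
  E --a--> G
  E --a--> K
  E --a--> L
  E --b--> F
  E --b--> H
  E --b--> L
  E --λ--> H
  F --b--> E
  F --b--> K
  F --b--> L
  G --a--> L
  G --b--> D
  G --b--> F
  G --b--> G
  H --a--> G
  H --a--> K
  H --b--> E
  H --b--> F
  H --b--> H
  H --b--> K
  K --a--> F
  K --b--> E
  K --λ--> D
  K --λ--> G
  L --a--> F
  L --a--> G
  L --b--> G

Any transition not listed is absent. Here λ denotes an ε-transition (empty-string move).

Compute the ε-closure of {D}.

{D, G, K}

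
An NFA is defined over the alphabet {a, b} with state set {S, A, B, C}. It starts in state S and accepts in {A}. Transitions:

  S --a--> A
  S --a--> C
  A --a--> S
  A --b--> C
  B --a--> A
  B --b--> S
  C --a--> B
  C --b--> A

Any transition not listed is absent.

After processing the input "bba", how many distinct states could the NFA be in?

0

Start in {S}.
Read 'b': {S} → ∅.
The set is empty and remains empty for the remaining 2 symbols.
That set has 0 states.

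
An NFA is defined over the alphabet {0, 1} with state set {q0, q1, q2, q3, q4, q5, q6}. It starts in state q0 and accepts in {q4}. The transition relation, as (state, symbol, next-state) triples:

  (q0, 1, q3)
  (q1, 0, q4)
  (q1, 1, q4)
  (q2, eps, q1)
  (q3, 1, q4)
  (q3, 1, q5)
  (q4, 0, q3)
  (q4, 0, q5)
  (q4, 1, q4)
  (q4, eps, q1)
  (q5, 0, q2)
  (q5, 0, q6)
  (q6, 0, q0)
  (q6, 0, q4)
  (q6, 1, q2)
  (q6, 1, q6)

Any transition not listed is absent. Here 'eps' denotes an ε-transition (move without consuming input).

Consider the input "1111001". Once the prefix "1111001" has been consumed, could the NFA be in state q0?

Start in {q0}.
Read '1': q0→{q3}; now {q3}.
Read '1': q3→{q4, q5}; union {q4, q5}; ε-closure = {q1, q4, q5}.
Read '1': q1→{q4}, q4→{q4}, q5→∅; union {q4}; ε-closure = {q1, q4}.
Read '1': q1→{q4}, q4→{q4}; union {q4}; ε-closure = {q1, q4}.
Read '0': q1→{q4}, q4→{q3, q5}; union {q3, q4, q5}; ε-closure = {q1, q3, q4, q5}.
Read '0': q1→{q4}, q3→∅, q4→{q3, q5}, q5→{q2, q6}; union {q2, q3, q4, q5, q6}; ε-closure = {q1, q2, q3, q4, q5, q6}.
Read '1': q1→{q4}, q2→∅, q3→{q4, q5}, q4→{q4}, q5→∅, q6→{q2, q6}; union {q2, q4, q5, q6}; ε-closure = {q1, q2, q4, q5, q6}.
State q0 is not in {q1, q2, q4, q5, q6}.

No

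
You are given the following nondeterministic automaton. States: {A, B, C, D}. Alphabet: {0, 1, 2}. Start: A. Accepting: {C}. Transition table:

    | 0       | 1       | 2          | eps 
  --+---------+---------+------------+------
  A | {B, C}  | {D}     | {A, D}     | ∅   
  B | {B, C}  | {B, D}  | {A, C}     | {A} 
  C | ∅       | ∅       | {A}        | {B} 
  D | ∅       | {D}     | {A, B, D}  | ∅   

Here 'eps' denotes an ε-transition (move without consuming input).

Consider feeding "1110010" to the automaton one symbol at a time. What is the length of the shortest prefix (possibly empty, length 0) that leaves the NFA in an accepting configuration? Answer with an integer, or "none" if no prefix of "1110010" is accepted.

none

Start in {A}.
Read '1': {A} → {D}.
Read '1': {D} → {D}.
Read '1': {D} → {D}.
Read '0': {D} → ∅.
The set is empty and remains empty for the remaining 3 symbols.
No reachable set along the way intersects F.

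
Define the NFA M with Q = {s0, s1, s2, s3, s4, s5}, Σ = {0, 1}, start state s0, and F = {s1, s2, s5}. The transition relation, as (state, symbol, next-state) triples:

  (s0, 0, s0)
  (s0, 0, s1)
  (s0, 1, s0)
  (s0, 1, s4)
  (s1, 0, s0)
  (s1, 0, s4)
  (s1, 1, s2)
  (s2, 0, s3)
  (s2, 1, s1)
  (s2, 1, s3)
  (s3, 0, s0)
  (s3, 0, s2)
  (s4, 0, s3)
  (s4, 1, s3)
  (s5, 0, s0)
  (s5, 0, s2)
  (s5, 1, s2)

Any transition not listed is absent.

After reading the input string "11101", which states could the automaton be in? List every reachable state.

Start in {s0}.
Read '1': {s0} → {s0, s4}.
Read '1': {s0, s4} → {s0, s3, s4}.
Read '1': {s0, s3, s4} → {s0, s3, s4}.
Read '0': {s0, s3, s4} → {s0, s1, s2, s3}.
Read '1': {s0, s1, s2, s3} → {s0, s1, s2, s3, s4}.

{s0, s1, s2, s3, s4}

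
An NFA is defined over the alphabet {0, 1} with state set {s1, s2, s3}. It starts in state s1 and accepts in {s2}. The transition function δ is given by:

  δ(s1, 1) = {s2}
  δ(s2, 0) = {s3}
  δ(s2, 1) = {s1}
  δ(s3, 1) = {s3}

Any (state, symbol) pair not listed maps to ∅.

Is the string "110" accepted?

No

Start in {s1}.
Read '1': s1→{s2}; now {s2}.
Read '1': s2→{s1}; now {s1}.
Read '0': s1→∅; now ∅.
The final set ∅ contains no accepting state.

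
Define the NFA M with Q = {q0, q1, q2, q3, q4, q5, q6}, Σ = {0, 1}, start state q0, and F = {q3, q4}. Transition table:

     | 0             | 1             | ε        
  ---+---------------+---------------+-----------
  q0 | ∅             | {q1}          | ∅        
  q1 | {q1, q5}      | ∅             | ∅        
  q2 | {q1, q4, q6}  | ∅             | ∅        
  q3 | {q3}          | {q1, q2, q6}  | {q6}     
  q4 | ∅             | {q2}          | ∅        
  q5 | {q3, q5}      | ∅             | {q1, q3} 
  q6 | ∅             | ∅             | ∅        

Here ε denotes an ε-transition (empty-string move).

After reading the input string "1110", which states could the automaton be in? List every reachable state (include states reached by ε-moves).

Start in {q0}.
Read '1': q0→{q1}; now {q1}.
Read '1': q1→∅; now ∅.
The set is empty and remains empty for the remaining 2 symbols.

∅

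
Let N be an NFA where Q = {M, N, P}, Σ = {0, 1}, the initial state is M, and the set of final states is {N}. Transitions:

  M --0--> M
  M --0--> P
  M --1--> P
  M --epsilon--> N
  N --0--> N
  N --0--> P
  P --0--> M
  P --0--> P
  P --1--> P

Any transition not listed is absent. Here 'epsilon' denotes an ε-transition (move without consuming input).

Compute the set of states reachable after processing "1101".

Start: ε-closure({M}) = {M, N}.
Read '1': M→{P}, N→∅; now {P}.
Read '1': P→{P}; now {P}.
Read '0': P→{M, P}; union {M, P}; ε-closure = {M, N, P}.
Read '1': M→{P}, N→∅, P→{P}; now {P}.

{P}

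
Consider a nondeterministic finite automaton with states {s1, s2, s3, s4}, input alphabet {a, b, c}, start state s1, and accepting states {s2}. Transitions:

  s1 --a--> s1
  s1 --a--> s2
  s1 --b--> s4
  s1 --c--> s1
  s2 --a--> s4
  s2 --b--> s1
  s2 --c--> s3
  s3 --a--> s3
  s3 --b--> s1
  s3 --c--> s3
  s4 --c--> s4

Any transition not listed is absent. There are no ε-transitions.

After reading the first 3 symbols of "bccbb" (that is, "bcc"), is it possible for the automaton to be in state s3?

Start in {s1}.
Read 'b': {s1} → {s4}.
Read 'c': {s4} → {s4}.
Read 'c': {s4} → {s4}.
State s3 is not in {s4}.

No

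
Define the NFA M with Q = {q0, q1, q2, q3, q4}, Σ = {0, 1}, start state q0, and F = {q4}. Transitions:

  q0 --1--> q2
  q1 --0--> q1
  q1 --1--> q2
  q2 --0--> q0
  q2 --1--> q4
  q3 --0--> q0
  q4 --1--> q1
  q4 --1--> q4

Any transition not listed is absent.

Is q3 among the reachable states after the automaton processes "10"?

No

Start in {q0}.
Read '1': {q0} → {q2}.
Read '0': {q2} → {q0}.
State q3 is not in {q0}.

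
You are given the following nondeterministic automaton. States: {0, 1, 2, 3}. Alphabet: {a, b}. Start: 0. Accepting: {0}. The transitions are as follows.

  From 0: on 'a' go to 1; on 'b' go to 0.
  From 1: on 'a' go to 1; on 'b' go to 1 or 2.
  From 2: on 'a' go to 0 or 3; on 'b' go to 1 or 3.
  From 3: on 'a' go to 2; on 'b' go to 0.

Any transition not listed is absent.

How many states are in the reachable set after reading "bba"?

1

Start in {0}.
Read 'b': {0} → {0}.
Read 'b': {0} → {0}.
Read 'a': {0} → {1}.
That set has 1 state.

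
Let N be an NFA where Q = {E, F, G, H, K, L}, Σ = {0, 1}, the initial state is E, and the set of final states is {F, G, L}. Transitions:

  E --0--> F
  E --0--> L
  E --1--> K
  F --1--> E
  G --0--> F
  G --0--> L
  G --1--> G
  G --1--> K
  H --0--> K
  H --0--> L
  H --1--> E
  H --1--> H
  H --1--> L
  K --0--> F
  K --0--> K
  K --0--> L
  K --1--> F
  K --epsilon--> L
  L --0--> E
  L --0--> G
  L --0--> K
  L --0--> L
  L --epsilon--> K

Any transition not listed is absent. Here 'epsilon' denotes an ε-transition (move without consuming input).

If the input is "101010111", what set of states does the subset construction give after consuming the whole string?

Start in {E}.
Read '1': {E} → {K, L}.
Read '0': {K, L} → {E, F, G, K, L}.
Read '1': {E, F, G, K, L} → {E, F, G, K, L}.
Read '0': {E, F, G, K, L} → {E, F, G, K, L}.
Read '1': {E, F, G, K, L} → {E, F, G, K, L}.
Read '0': {E, F, G, K, L} → {E, F, G, K, L}.
Read '1': {E, F, G, K, L} → {E, F, G, K, L}.
Read '1': {E, F, G, K, L} → {E, F, G, K, L}.
Read '1': {E, F, G, K, L} → {E, F, G, K, L}.

{E, F, G, K, L}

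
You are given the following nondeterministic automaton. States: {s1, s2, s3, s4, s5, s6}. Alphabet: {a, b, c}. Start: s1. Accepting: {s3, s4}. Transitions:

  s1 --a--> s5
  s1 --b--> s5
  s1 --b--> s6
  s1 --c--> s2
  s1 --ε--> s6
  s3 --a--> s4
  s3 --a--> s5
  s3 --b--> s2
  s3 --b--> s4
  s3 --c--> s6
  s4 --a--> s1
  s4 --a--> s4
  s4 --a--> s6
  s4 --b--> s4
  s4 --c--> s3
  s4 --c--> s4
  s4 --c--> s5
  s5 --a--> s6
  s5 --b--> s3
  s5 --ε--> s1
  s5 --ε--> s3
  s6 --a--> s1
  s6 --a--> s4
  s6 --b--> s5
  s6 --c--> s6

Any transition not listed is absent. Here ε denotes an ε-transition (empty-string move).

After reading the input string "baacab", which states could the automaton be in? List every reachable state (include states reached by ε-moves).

{s1, s2, s3, s4, s5, s6}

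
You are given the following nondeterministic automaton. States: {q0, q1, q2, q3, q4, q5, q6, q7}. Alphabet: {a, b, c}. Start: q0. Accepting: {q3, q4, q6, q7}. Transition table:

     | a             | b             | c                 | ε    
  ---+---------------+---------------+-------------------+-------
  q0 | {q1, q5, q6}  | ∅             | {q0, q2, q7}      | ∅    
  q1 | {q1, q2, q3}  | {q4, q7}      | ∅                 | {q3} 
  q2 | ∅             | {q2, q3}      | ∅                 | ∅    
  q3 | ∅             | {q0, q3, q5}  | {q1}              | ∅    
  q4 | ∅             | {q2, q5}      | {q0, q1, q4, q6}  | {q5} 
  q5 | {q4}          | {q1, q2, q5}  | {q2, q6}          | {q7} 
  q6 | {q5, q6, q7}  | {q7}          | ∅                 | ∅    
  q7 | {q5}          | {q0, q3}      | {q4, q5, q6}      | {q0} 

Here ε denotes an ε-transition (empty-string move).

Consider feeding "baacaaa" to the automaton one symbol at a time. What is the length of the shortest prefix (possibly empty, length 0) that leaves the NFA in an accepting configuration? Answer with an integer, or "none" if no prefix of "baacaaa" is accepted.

none

Start in {q0}.
Read 'b': {q0} → ∅.
The set is empty and remains empty for the remaining 6 symbols.
No reachable set along the way intersects F.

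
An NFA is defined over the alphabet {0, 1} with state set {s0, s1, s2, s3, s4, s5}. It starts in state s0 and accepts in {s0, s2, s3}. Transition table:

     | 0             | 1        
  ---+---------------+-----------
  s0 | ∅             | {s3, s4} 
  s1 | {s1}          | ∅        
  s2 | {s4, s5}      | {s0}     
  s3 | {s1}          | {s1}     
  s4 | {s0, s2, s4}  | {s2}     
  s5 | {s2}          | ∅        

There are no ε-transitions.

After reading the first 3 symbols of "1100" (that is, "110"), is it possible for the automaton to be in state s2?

No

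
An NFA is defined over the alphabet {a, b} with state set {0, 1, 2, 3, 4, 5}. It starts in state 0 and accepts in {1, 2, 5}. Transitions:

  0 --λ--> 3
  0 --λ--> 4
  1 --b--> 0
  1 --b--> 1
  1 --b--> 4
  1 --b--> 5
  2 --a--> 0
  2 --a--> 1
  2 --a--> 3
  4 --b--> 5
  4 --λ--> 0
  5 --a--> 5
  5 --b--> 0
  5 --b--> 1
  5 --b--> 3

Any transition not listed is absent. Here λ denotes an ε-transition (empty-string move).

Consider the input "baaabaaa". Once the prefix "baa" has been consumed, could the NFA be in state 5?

Yes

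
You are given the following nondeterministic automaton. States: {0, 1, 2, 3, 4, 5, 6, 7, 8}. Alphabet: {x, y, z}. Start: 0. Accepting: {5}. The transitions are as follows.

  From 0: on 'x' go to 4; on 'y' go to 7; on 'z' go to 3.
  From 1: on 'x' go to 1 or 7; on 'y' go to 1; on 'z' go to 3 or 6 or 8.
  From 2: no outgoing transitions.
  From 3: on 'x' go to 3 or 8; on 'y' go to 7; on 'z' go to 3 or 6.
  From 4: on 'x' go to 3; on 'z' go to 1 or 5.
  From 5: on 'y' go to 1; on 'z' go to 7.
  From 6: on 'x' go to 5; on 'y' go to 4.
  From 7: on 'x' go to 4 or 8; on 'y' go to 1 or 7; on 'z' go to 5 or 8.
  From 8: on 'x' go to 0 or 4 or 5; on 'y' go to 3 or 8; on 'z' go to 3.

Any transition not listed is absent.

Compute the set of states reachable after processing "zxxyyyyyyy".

Start in {0}.
Read 'z': {0} → {3}.
Read 'x': {3} → {3, 8}.
Read 'x': {3, 8} → {0, 3, 4, 5, 8}.
Read 'y': {0, 3, 4, 5, 8} → {1, 3, 7, 8}.
Read 'y': {1, 3, 7, 8} → {1, 3, 7, 8}.
Read 'y': {1, 3, 7, 8} → {1, 3, 7, 8}.
Read 'y': {1, 3, 7, 8} → {1, 3, 7, 8}.
Read 'y': {1, 3, 7, 8} → {1, 3, 7, 8}.
Read 'y': {1, 3, 7, 8} → {1, 3, 7, 8}.
Read 'y': {1, 3, 7, 8} → {1, 3, 7, 8}.

{1, 3, 7, 8}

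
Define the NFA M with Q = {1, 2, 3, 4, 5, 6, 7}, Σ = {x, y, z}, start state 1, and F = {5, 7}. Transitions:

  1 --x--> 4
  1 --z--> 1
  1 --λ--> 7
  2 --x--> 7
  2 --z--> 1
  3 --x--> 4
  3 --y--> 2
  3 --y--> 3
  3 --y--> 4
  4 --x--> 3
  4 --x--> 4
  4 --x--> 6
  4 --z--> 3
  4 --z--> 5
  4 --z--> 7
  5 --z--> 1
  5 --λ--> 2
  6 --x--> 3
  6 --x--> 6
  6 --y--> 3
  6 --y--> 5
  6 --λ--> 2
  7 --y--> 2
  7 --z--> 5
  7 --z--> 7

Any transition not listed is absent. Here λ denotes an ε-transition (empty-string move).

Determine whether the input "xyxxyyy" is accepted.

Start: ε-closure({1}) = {1, 7}.
Read 'x': 1→{4}, 7→∅; now {4}.
Read 'y': 4→∅; now ∅.
The set is empty and remains empty for the remaining 5 symbols.
The final set ∅ contains no accepting state.

No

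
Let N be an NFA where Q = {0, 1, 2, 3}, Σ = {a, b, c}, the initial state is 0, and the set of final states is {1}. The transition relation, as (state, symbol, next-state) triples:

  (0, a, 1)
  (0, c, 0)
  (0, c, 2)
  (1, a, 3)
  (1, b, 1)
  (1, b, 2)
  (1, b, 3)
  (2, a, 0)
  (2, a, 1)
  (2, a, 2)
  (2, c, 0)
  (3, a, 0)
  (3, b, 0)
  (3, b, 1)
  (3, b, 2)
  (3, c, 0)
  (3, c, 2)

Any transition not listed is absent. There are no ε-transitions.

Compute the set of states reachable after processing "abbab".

Start in {0}.
Read 'a': 0→{1}; now {1}.
Read 'b': 1→{1, 2, 3}; now {1, 2, 3}.
Read 'b': 1→{1, 2, 3}, 2→∅, 3→{0, 1, 2}; now {0, 1, 2, 3}.
Read 'a': 0→{1}, 1→{3}, 2→{0, 1, 2}, 3→{0}; now {0, 1, 2, 3}.
Read 'b': 0→∅, 1→{1, 2, 3}, 2→∅, 3→{0, 1, 2}; now {0, 1, 2, 3}.

{0, 1, 2, 3}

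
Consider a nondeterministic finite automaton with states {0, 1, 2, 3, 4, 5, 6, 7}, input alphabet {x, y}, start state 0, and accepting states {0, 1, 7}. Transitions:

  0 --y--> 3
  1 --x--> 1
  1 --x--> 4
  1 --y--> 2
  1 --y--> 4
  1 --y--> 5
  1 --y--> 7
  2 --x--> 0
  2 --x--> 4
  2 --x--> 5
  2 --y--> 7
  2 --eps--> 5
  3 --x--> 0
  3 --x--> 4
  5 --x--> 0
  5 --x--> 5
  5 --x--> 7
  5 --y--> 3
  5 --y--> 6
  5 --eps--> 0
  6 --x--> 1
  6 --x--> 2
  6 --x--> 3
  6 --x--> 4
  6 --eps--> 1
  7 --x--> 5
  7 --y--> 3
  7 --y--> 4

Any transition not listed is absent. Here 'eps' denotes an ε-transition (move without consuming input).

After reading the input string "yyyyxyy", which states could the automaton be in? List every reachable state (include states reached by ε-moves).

∅

Start in {0}.
Read 'y': {0} → {3}.
Read 'y': {3} → ∅.
The set is empty and remains empty for the remaining 5 symbols.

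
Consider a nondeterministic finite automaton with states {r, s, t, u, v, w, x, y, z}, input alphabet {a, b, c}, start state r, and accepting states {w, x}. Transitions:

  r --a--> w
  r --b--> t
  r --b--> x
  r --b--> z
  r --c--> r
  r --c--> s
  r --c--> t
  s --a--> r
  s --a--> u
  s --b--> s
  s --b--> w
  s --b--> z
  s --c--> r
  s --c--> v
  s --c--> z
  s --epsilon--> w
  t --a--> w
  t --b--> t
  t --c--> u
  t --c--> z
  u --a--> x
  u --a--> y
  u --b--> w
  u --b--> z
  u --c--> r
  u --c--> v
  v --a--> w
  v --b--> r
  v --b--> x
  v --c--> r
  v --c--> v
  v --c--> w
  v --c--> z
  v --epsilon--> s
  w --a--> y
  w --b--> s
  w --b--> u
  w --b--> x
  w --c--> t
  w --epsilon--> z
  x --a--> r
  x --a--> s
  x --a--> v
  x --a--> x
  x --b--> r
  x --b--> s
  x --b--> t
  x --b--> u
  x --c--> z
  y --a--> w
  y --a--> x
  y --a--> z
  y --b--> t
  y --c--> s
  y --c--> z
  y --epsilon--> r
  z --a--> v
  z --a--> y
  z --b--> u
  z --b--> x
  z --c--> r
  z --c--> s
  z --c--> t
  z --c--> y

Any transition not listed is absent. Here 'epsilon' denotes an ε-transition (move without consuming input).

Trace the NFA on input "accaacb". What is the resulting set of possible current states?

{r, s, t, u, w, x, z}

Start in {r}.
Read 'a': {r} → {w, z}.
Read 'c': {w, z} → {r, s, t, w, y, z}.
Read 'c': {r, s, t, w, y, z} → {r, s, t, u, v, w, y, z}.
Read 'a': {r, s, t, u, v, w, y, z} → {r, s, u, v, w, x, y, z}.
Read 'a': {r, s, u, v, w, x, y, z} → {r, s, u, v, w, x, y, z}.
Read 'c': {r, s, u, v, w, x, y, z} → {r, s, t, v, w, y, z}.
Read 'b': {r, s, t, v, w, y, z} → {r, s, t, u, w, x, z}.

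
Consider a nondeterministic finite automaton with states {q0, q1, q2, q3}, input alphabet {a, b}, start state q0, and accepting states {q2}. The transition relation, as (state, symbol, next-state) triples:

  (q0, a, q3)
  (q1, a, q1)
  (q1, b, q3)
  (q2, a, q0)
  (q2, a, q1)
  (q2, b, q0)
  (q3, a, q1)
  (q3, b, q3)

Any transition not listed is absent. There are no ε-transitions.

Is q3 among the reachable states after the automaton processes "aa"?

No

Start in {q0}.
Read 'a': {q0} → {q3}.
Read 'a': {q3} → {q1}.
State q3 is not in {q1}.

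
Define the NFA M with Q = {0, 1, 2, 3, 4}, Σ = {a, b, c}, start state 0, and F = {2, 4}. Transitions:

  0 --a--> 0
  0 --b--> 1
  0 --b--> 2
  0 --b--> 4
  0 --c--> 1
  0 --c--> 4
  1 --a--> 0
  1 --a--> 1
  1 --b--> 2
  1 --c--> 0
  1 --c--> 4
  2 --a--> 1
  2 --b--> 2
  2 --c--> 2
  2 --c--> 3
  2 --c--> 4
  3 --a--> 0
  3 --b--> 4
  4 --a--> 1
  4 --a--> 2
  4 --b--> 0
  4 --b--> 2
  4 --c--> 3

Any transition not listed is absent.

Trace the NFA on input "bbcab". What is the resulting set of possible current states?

{1, 2, 4}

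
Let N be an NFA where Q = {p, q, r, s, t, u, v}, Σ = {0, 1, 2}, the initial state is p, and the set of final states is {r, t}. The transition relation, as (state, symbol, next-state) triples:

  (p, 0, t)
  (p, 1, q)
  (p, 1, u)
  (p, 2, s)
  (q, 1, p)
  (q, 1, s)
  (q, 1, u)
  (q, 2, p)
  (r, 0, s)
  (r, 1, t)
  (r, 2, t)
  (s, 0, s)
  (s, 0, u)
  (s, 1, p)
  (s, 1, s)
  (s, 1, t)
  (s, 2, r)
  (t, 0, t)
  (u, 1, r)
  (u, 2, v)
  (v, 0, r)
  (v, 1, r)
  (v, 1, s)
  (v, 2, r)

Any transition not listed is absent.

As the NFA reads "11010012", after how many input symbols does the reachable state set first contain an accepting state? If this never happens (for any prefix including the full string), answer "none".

2

Start in {p}.
Read '1': p→{q, u}; now {q, u}.
Read '1': q→{p, s, u}, u→{r}; now {p, r, s, u}.
None of the earlier sets intersect F, but {p, r, s, u} does.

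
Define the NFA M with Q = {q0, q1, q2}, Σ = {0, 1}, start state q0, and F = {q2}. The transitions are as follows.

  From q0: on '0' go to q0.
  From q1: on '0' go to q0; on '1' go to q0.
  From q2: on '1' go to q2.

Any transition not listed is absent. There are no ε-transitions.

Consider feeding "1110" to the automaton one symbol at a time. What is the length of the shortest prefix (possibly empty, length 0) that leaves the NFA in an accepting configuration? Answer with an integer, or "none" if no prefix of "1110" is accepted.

none

Start in {q0}.
Read '1': {q0} → ∅.
The set is empty and remains empty for the remaining 3 symbols.
No reachable set along the way intersects F.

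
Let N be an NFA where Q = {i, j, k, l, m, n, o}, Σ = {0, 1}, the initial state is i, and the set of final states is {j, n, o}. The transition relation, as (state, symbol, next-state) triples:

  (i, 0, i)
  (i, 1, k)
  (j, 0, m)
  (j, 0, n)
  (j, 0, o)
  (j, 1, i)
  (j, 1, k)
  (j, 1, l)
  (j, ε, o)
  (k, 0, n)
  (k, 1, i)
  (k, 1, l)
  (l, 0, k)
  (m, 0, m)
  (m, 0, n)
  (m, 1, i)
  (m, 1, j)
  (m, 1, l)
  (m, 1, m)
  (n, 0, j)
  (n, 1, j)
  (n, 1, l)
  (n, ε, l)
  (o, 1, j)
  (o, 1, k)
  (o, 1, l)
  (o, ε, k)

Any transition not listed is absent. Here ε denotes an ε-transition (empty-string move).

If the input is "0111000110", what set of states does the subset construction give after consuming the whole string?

Start in {i}.
Read '0': i→{i}; now {i}.
Read '1': i→{k}; now {k}.
Read '1': k→{i, l}; now {i, l}.
Read '1': i→{k}, l→∅; now {k}.
Read '0': k→{n}; union {n}; ε-closure = {l, n}.
Read '0': l→{k}, n→{j}; union {j, k}; ε-closure = {j, k, o}.
Read '0': j→{m, n, o}, k→{n}, o→∅; union {m, n, o}; ε-closure = {k, l, m, n, o}.
Read '1': k→{i, l}, l→∅, m→{i, j, l, m}, n→{j, l}, o→{j, k, l}; union {i, j, k, l, m}; ε-closure = {i, j, k, l, m, o}.
Read '1': i→{k}, j→{i, k, l}, k→{i, l}, l→∅, m→{i, j, l, m}, o→{j, k, l}; union {i, j, k, l, m}; ε-closure = {i, j, k, l, m, o}.
Read '0': i→{i}, j→{m, n, o}, k→{n}, l→{k}, m→{m, n}, o→∅; union {i, k, m, n, o}; ε-closure = {i, k, l, m, n, o}.

{i, k, l, m, n, o}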